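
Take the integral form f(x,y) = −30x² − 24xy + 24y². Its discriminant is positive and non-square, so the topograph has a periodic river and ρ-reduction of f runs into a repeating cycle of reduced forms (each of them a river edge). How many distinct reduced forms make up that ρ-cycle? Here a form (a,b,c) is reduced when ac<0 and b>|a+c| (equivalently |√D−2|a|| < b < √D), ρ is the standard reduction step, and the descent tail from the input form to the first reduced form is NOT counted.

D = 3456, ⌊√D⌋ = 58
descent: ρ → (24,24,-30)  [lands on river]
river: ρ → (-30,36,18)
river: ρ → (18,36,-30)
river: ρ → (-30,24,24)
ρ-cycle length = 4 (tail of 1 descent step not counted)

4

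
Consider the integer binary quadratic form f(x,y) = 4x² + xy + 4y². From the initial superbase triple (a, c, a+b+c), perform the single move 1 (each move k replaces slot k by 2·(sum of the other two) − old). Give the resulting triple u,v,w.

start (4,4,9) = (f(1,0),f(0,1),f(1,1))
replace slot 1: 2·(4+9) − 4 = 22 → (22,4,9)

22,4,9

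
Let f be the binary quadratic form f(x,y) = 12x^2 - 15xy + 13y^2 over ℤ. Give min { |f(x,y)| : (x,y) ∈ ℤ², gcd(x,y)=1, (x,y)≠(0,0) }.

translate: b→9 (≡-15 mod 24), so (12,-15,13)→(12,9,10)
flip: (12,9,10)→(10,-9,12)
reduced (well bottom): (10,-9,12) with a≤c, −a<b≤a
well minimum = a = 10

10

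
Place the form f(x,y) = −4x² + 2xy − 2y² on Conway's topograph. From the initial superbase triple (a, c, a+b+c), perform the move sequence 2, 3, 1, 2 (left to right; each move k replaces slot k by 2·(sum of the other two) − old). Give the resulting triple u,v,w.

start (-4,-2,-4) = (f(1,0),f(0,1),f(1,1))
replace slot 2: 2·((-4)+(-4)) − (-2) = -14 → (-4,-14,-4)
replace slot 3: 2·((-4)+(-14)) − (-4) = -32 → (-4,-14,-32)
replace slot 1: 2·((-14)+(-32)) − (-4) = -88 → (-88,-14,-32)
replace slot 2: 2·((-88)+(-32)) − (-14) = -226 → (-88,-226,-32)

-88,-226,-32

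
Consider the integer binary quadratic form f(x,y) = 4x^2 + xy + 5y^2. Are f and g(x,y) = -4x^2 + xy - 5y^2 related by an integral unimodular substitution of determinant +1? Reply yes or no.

D₁ = -79, D₂ = -79
f: reduced (well bottom): (4,1,5) with a≤c, −a<b≤a
g is negative-definite; reduce −g:
−g: reduced (well bottom): (4,-1,5) with a≤c, −a<b≤a
flip sign back: reduced form of g is (-4,1,-5)
reduced forms (4, 1, 5) vs (-4, 1, -5) ⇒ inequivalent

no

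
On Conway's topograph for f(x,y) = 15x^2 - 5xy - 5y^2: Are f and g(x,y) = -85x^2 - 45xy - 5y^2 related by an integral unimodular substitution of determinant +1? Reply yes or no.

D₁ = 325, D₂ = 325
river cycle of f (length 2): (-5, 15, 5), (5, 15, -5)
river cycle of g (length 2): (-5, 15, 5), (5, 15, -5)
cycles coincide ⇒ equivalent

yes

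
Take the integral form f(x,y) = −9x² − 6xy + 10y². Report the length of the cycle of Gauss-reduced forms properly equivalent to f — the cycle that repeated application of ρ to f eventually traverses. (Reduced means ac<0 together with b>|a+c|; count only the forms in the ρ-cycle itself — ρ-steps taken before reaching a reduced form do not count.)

D = 396, ⌊√D⌋ = 19
descent: ρ → (10,6,-9)  [lands on river]
river: ρ → (-9,12,7)
river: ρ → (7,16,-5)
river: ρ → (-5,14,10)
ρ-cycle length = 4 (tail of 1 descent step not counted)

4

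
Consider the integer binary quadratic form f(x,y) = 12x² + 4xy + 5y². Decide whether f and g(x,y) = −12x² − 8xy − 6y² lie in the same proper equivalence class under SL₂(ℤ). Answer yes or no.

D₁ = -224, D₂ = -224
f: flip: (12,4,5)→(5,-4,12)
f: reduced (well bottom): (5,-4,12) with a≤c, −a<b≤a
g is negative-definite; reduce −g:
−g: flip: (12,8,6)→(6,-8,12)
−g: translate: b→4 (≡-8 mod 12), so (6,-8,12)→(6,4,10)
−g: reduced (well bottom): (6,4,10) with a≤c, −a<b≤a
flip sign back: reduced form of g is (-6,-4,-10)
reduced forms (5, -4, 12) vs (-6, -4, -10) ⇒ inequivalent

no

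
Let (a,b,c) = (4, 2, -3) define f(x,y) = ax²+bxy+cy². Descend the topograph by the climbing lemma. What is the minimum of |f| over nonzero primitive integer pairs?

river: ρ → (-3,4,3)
river: ρ → (3,2,-4)
river: ρ → (-4,6,1)
river: ρ → (1,6,-4)
river: ρ → (-4,2,3)
river: ρ → (3,4,-3)
river: ρ → (-3,2,4)
river: ρ → (4,6,-1)
river: ρ → (-1,6,4)
river: ρ → (4,2,-3)
closes: descent 0, river 10
min |a| on river = 1

1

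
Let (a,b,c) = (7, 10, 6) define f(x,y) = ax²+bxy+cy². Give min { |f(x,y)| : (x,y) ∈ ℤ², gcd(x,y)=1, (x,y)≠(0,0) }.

translate: b→-4 (≡10 mod 14), so (7,10,6)→(7,-4,3)
flip: (7,-4,3)→(3,4,7)
translate: b→-2 (≡4 mod 6), so (3,4,7)→(3,-2,6)
reduced (well bottom): (3,-2,6) with a≤c, −a<b≤a
well minimum = a = 3

3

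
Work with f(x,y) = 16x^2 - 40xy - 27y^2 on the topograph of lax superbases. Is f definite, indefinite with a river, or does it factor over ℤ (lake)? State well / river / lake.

D = b²−4ac = (-40)² − 4·16·(-27) = 3328
D > 0 non-square ⇒ indefinite ⇒ periodic river

river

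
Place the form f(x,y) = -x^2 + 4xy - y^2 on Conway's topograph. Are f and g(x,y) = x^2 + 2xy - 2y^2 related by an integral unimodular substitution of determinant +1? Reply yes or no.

D₁ = 12, D₂ = 12
river cycle of f (length 2): (-1, 2, 2), (2, 2, -1)
river cycle of g (length 2): (-2, 2, 1), (1, 2, -2)
cycles differ ⇒ inequivalent

no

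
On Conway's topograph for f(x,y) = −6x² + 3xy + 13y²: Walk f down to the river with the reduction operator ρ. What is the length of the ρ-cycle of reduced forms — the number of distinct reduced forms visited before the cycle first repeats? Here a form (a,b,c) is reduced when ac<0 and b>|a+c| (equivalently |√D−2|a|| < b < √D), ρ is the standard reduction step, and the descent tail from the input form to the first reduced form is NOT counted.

D = 321, ⌊√D⌋ = 17
descent: ρ → (13,-3,-6)
descent: ρ → (-6,15,4)  [lands on river]
river: ρ → (4,17,-2)
river: ρ → (-2,15,12)
river: ρ → (12,9,-5)
river: ρ → (-5,11,10)
river: ρ → (10,9,-6)
ρ-cycle length = 6 (tail of 2 descent steps not counted)

6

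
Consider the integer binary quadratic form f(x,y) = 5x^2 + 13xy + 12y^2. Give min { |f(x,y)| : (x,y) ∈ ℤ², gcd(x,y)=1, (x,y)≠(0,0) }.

translate: b→3 (≡13 mod 10), so (5,13,12)→(5,3,4)
flip: (5,3,4)→(4,-3,5)
reduced (well bottom): (4,-3,5) with a≤c, −a<b≤a
well minimum = a = 4

4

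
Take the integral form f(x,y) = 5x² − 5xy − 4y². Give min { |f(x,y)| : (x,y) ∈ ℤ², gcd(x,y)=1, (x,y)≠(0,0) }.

descent: ρ → (-4,5,5)  [lands on river]
river: ρ → (5,5,-4)
river: ρ → (-4,3,6)
river: ρ → (6,9,-1)
river: ρ → (-1,9,6)
river: ρ → (6,3,-4)
closes: descent 1, river 6
min |a| on river = 1

1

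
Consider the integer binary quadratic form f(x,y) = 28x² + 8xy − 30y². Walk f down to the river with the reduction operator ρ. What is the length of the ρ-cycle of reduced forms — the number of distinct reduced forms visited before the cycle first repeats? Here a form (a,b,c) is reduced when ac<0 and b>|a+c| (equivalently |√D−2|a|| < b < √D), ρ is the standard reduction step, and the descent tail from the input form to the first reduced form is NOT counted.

D = 3424, ⌊√D⌋ = 58
river: ρ → (-30,52,6)
river: ρ → (6,56,-12)
river: ρ → (-12,40,38)
river: ρ → (38,36,-14)
river: ρ → (-14,48,20)
river: ρ → (20,32,-30)
river: ρ → (-30,28,22)
river: ρ → (22,16,-36)
river: ρ → (-36,56,2)
river: ρ → (2,56,-36)
river: ρ → (-36,16,22)
river: ρ → (22,28,-30)
river: ρ → (-30,32,20)
river: ρ → (20,48,-14)
river: ρ → (-14,36,38)
river: ρ → (38,40,-12)
river: ρ → (-12,56,6)
river: ρ → (6,52,-30)
river: ρ → (-30,8,28)
river: ρ → (28,48,-10)
river: ρ → (-10,52,18)
river: ρ → (18,56,-4)
river: ρ → (-4,56,18)
river: ρ → (18,52,-10)
river: ρ → (-10,48,28)
river: ρ → (28,8,-30)
ρ-cycle length = 26 (tail of 0 descent steps not counted)

26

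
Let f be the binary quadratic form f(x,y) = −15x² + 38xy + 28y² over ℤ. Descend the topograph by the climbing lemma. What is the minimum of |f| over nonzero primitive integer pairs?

river: ρ → (28,18,-25)
river: ρ → (-25,32,21)
river: ρ → (21,52,-5)
river: ρ → (-5,48,41)
river: ρ → (41,34,-12)
river: ρ → (-12,38,35)
river: ρ → (35,32,-15)
river: ρ → (-15,28,39)
river: ρ → (39,50,-4)
river: ρ → (-4,54,13)
river: ρ → (13,50,-12)
river: ρ → (-12,46,21)
river: ρ → (21,38,-20)
river: ρ → (-20,42,17)
river: ρ → (17,26,-36)
river: ρ → (-36,46,7)
river: ρ → (7,52,-15)
river: ρ → (-15,38,28)
closes: descent 0, river 18
min |a| on river = 4

4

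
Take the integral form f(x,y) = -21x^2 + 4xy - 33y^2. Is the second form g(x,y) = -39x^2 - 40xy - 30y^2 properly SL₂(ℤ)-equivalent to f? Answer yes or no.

D₁ = -2756, D₂ = -3080
discriminants differ ⇒ not SL₂(ℤ)-equivalent

no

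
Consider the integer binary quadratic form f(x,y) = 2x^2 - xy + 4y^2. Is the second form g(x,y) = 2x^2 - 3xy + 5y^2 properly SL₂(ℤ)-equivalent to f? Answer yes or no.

D₁ = -31, D₂ = -31
f: reduced (well bottom): (2,-1,4) with a≤c, −a<b≤a
g: translate: b→1 (≡-3 mod 4), so (2,-3,5)→(2,1,4)
g: reduced (well bottom): (2,1,4) with a≤c, −a<b≤a
reduced forms (2, -1, 4) vs (2, 1, 4) ⇒ inequivalent

no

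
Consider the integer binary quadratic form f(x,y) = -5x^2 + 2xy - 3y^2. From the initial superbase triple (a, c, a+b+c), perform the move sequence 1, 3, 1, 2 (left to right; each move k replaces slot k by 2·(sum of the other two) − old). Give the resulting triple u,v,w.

start (-5,-3,-6) = (f(1,0),f(0,1),f(1,1))
replace slot 1: 2·((-3)+(-6)) − (-5) = -13 → (-13,-3,-6)
replace slot 3: 2·((-13)+(-3)) − (-6) = -26 → (-13,-3,-26)
replace slot 1: 2·((-3)+(-26)) − (-13) = -45 → (-45,-3,-26)
replace slot 2: 2·((-45)+(-26)) − (-3) = -139 → (-45,-139,-26)

-45,-139,-26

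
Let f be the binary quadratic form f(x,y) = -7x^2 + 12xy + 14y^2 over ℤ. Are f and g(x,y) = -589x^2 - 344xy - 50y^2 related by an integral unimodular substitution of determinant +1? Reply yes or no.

D₁ = 536, D₂ = 536
river cycle of f (length 14): (14, 16, -5), (-5, 14, 17), (17, 20, -2), (-2, 20, 17), (17, 14, -5), (-5, 16, 14), (14, 12, -7), (-7, 16, 10), (10, 4, -13), (-13, 22, 1), … (4 more)
river cycle of g (length 14): (-7, 12, 14), (14, 16, -5), (-5, 14, 17), (17, 20, -2), (-2, 20, 17), (17, 14, -5), (-5, 16, 14), (14, 12, -7), (-7, 16, 10), (10, 4, -13), … (4 more)
cycles coincide ⇒ equivalent

yes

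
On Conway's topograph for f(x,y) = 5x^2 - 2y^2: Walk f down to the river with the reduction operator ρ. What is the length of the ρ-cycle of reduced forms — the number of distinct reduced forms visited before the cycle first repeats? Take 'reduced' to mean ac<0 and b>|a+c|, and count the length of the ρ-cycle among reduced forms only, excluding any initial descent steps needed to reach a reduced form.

D = 40, ⌊√D⌋ = 6
descent: ρ → (-2,4,3)  [lands on river]
river: ρ → (3,2,-3)
river: ρ → (-3,4,2)
river: ρ → (2,4,-3)
river: ρ → (-3,2,3)
river: ρ → (3,4,-2)
ρ-cycle length = 6 (tail of 1 descent step not counted)

6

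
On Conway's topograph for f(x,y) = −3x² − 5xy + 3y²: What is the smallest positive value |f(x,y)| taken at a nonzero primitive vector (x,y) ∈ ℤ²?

descent: ρ → (3,5,-3)  [lands on river]
river: ρ → (-3,7,1)
river: ρ → (1,7,-3)
river: ρ → (-3,5,3)
river: ρ → (3,7,-1)
river: ρ → (-1,7,3)
closes: descent 1, river 6
min |a| on river = 1

1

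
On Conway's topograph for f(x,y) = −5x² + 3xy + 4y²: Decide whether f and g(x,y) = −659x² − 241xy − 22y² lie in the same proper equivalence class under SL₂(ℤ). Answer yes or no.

D₁ = 89, D₂ = 89
river cycle of f (length 14): (4, 5, -4), (-4, 3, 5), (5, 7, -2), (-2, 9, 1), (1, 9, -2), (-2, 7, 5), (5, 3, -4), (-4, 5, 4), (4, 3, -5), (-5, 7, 2), … (4 more)
river cycle of g (length 14): (-4, 3, 5), (5, 7, -2), (-2, 9, 1), (1, 9, -2), (-2, 7, 5), (5, 3, -4), (-4, 5, 4), (4, 3, -5), (-5, 7, 2), (2, 9, -1), … (4 more)
cycles coincide ⇒ equivalent

yes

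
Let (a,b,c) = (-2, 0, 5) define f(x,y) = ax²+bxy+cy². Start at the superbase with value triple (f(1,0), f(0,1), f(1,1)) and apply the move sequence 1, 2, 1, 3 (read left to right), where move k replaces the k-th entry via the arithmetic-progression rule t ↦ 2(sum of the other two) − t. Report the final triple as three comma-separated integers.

start (-2,5,3) = (f(1,0),f(0,1),f(1,1))
replace slot 1: 2·(5+3) − (-2) = 18 → (18,5,3)
replace slot 2: 2·(18+3) − 5 = 37 → (18,37,3)
replace slot 1: 2·(37+3) − 18 = 62 → (62,37,3)
replace slot 3: 2·(62+37) − 3 = 195 → (62,37,195)

62,37,195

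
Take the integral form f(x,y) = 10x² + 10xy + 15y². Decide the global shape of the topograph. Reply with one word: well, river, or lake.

D = b²−4ac = 10² − 4·10·15 = -500
D < 0 ⇒ definite ⇒ every region one sign ⇒ single well

well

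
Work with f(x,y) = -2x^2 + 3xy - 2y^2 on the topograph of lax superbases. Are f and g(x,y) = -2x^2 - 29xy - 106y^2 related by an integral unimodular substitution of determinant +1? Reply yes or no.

D₁ = -7, D₂ = -7
f is negative-definite; reduce −f:
−f: translate: b→1 (≡-3 mod 4), so (2,-3,2)→(2,1,1)
−f: flip: (2,1,1)→(1,-1,2)
−f: translate: b→1 (≡-1 mod 2), so (1,-1,2)→(1,1,2)
−f: reduced (well bottom): (1,1,2) with a≤c, −a<b≤a
flip sign back: reduced form of f is (-1,-1,-2)
g is negative-definite; reduce −g:
−g: translate: b→1 (≡29 mod 4), so (2,29,106)→(2,1,1)
−g: flip: (2,1,1)→(1,-1,2)
−g: translate: b→1 (≡-1 mod 2), so (1,-1,2)→(1,1,2)
−g: reduced (well bottom): (1,1,2) with a≤c, −a<b≤a
flip sign back: reduced form of g is (-1,-1,-2)
reduced forms (-1, -1, -2) vs (-1, -1, -2) ⇒ equivalent

yes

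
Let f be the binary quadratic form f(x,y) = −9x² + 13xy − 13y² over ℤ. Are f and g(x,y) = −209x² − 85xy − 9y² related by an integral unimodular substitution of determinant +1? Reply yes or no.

D₁ = -299, D₂ = -299
f is negative-definite; reduce −f:
−f: translate: b→5 (≡-13 mod 18), so (9,-13,13)→(9,5,9)
−f: reduced (well bottom): (9,5,9) with a≤c, −a<b≤a
flip sign back: reduced form of f is (-9,-5,-9)
g is negative-definite; reduce −g:
−g: flip: (209,85,9)→(9,-85,209)
−g: translate: b→5 (≡-85 mod 18), so (9,-85,209)→(9,5,9)
−g: reduced (well bottom): (9,5,9) with a≤c, −a<b≤a
flip sign back: reduced form of g is (-9,-5,-9)
reduced forms (-9, -5, -9) vs (-9, -5, -9) ⇒ equivalent

yes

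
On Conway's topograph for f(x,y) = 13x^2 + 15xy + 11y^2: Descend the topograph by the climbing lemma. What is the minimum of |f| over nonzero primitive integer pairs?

translate: b→-11 (≡15 mod 26), so (13,15,11)→(13,-11,9)
flip: (13,-11,9)→(9,11,13)
translate: b→-7 (≡11 mod 18), so (9,11,13)→(9,-7,11)
reduced (well bottom): (9,-7,11) with a≤c, −a<b≤a
well minimum = a = 9

9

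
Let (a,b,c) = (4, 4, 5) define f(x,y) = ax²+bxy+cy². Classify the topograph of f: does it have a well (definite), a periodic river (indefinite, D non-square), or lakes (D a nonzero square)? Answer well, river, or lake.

D = b²−4ac = 4² − 4·4·5 = -64
D < 0 ⇒ definite ⇒ every region one sign ⇒ single well

well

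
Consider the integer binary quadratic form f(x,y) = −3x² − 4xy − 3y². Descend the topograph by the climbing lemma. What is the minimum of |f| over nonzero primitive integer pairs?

translate: b→-2 (≡4 mod 6), so (3,4,3)→(3,-2,2)
flip: (3,-2,2)→(2,2,3)
reduced (well bottom): (2,2,3) with a≤c, −a<b≤a
well minimum |f| = |-2| = 2 (negative-definite)

2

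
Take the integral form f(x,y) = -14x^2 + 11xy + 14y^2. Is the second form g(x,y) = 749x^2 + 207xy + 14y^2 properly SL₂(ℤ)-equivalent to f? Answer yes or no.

D₁ = 905, D₂ = 905
river cycle of f (length 6): (14, 17, -11), (-11, 27, 4), (4, 29, -4), (-4, 27, 11), (11, 17, -14), (-14, 11, 14)
river cycle of g (length 6): (14, 17, -11), (-11, 27, 4), (4, 29, -4), (-4, 27, 11), (11, 17, -14), (-14, 11, 14)
cycles coincide ⇒ equivalent

yes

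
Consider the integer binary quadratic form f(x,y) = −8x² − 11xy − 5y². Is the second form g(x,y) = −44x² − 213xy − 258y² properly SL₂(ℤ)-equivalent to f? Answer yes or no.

D₁ = -39, D₂ = -39
f is negative-definite; reduce −f:
−f: translate: b→-5 (≡11 mod 16), so (8,11,5)→(8,-5,2)
−f: flip: (8,-5,2)→(2,5,8)
−f: translate: b→1 (≡5 mod 4), so (2,5,8)→(2,1,5)
−f: reduced (well bottom): (2,1,5) with a≤c, −a<b≤a
flip sign back: reduced form of f is (-2,-1,-5)
g is negative-definite; reduce −g:
−g: translate: b→37 (≡213 mod 88), so (44,213,258)→(44,37,8)
−g: flip: (44,37,8)→(8,-37,44)
−g: translate: b→-5 (≡-37 mod 16), so (8,-37,44)→(8,-5,2)
−g: flip: (8,-5,2)→(2,5,8)
−g: translate: b→1 (≡5 mod 4), so (2,5,8)→(2,1,5)
−g: reduced (well bottom): (2,1,5) with a≤c, −a<b≤a
flip sign back: reduced form of g is (-2,-1,-5)
reduced forms (-2, -1, -5) vs (-2, -1, -5) ⇒ equivalent

yes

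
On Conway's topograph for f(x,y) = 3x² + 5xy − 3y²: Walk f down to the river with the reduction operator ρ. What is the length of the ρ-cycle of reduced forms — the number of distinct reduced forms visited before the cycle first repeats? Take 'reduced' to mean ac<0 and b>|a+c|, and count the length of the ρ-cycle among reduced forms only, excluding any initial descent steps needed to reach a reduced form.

D = 61, ⌊√D⌋ = 7
river: ρ → (-3,7,1)
river: ρ → (1,7,-3)
river: ρ → (-3,5,3)
river: ρ → (3,7,-1)
river: ρ → (-1,7,3)
river: ρ → (3,5,-3)
ρ-cycle length = 6 (tail of 0 descent steps not counted)

6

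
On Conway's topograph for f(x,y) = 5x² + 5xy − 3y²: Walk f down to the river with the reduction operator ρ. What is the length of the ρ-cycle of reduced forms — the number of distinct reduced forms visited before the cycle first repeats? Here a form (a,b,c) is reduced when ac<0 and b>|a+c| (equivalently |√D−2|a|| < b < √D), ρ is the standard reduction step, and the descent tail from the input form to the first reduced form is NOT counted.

D = 85, ⌊√D⌋ = 9
river: ρ → (-3,7,3)
river: ρ → (3,5,-5)
river: ρ → (-5,5,3)
river: ρ → (3,7,-3)
river: ρ → (-3,5,5)
river: ρ → (5,5,-3)
ρ-cycle length = 6 (tail of 0 descent steps not counted)

6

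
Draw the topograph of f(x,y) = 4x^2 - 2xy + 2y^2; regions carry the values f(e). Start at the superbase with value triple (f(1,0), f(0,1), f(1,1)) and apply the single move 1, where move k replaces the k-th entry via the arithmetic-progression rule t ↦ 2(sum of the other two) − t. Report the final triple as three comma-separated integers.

start (4,2,4) = (f(1,0),f(0,1),f(1,1))
replace slot 1: 2·(2+4) − 4 = 8 → (8,2,4)

8,2,4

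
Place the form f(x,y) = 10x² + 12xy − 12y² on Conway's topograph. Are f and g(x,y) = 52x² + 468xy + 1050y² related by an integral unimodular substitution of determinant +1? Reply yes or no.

D₁ = 624, D₂ = 624
river cycle of f (length 6): (-12, 12, 10), (10, 8, -14), (-14, 20, 4), (4, 20, -14), (-14, 8, 10), (10, 12, -12)
river cycle of g (length 6): (10, 8, -14), (-14, 20, 4), (4, 20, -14), (-14, 8, 10), (10, 12, -12), (-12, 12, 10)
cycles coincide ⇒ equivalent

yes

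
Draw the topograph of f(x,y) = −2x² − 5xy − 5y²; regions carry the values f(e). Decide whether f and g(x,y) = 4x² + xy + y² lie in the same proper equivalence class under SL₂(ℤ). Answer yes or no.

D₁ = -15, D₂ = -15
f is negative-definite; reduce −f:
−f: translate: b→1 (≡5 mod 4), so (2,5,5)→(2,1,2)
−f: reduced (well bottom): (2,1,2) with a≤c, −a<b≤a
flip sign back: reduced form of f is (-2,-1,-2)
g: flip: (4,1,1)→(1,-1,4)
g: translate: b→1 (≡-1 mod 2), so (1,-1,4)→(1,1,4)
g: reduced (well bottom): (1,1,4) with a≤c, −a<b≤a
reduced forms (-2, -1, -2) vs (1, 1, 4) ⇒ inequivalent

no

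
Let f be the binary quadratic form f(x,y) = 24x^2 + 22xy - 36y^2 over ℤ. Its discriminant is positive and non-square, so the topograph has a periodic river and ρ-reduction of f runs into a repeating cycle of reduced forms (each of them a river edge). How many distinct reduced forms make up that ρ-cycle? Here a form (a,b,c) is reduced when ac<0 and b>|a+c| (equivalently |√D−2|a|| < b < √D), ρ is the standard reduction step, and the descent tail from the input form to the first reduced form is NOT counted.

D = 3940, ⌊√D⌋ = 62
river: ρ → (-36,50,10)
river: ρ → (10,50,-36)
river: ρ → (-36,22,24)
river: ρ → (24,26,-34)
river: ρ → (-34,42,16)
river: ρ → (16,54,-16)
river: ρ → (-16,42,34)
river: ρ → (34,26,-24)
river: ρ → (-24,22,36)
river: ρ → (36,50,-10)
river: ρ → (-10,50,36)
river: ρ → (36,22,-24)
river: ρ → (-24,26,34)
river: ρ → (34,42,-16)
river: ρ → (-16,54,16)
river: ρ → (16,42,-34)
river: ρ → (-34,26,24)
river: ρ → (24,22,-36)
ρ-cycle length = 18 (tail of 0 descent steps not counted)

18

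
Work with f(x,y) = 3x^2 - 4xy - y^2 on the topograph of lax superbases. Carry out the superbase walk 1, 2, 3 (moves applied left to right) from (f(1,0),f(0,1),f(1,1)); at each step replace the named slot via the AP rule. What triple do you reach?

start (3,-1,-2) = (f(1,0),f(0,1),f(1,1))
replace slot 1: 2·((-1)+(-2)) − 3 = -9 → (-9,-1,-2)
replace slot 2: 2·((-9)+(-2)) − (-1) = -21 → (-9,-21,-2)
replace slot 3: 2·((-9)+(-21)) − (-2) = -58 → (-9,-21,-58)

-9,-21,-58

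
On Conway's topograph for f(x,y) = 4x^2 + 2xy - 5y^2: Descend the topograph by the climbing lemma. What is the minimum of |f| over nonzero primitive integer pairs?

river: ρ → (-5,8,1)
river: ρ → (1,8,-5)
river: ρ → (-5,2,4)
river: ρ → (4,6,-3)
river: ρ → (-3,6,4)
river: ρ → (4,2,-5)
closes: descent 0, river 6
min |a| on river = 1

1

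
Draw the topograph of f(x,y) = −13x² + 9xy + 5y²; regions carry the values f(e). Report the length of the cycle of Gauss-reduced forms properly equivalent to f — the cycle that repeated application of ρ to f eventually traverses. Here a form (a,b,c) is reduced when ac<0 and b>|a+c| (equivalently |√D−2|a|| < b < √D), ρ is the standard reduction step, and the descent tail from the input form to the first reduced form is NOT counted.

D = 341, ⌊√D⌋ = 18
river: ρ → (5,11,-11)
river: ρ → (-11,11,5)
river: ρ → (5,9,-13)
river: ρ → (-13,17,1)
river: ρ → (1,17,-13)
river: ρ → (-13,9,5)
ρ-cycle length = 6 (tail of 0 descent steps not counted)

6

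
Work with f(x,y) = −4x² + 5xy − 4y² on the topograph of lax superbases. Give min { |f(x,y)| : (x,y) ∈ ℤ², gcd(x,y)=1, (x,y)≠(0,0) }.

translate: b→3 (≡-5 mod 8), so (4,-5,4)→(4,3,3)
flip: (4,3,3)→(3,-3,4)
translate: b→3 (≡-3 mod 6), so (3,-3,4)→(3,3,4)
reduced (well bottom): (3,3,4) with a≤c, −a<b≤a
well minimum |f| = |-3| = 3 (negative-definite)

3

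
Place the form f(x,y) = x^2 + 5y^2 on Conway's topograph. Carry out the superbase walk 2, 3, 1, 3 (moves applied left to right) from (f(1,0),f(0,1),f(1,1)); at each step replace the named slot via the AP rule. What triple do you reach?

start (1,5,6) = (f(1,0),f(0,1),f(1,1))
replace slot 2: 2·(1+6) − 5 = 9 → (1,9,6)
replace slot 3: 2·(1+9) − 6 = 14 → (1,9,14)
replace slot 1: 2·(9+14) − 1 = 45 → (45,9,14)
replace slot 3: 2·(45+9) − 14 = 94 → (45,9,94)

45,9,94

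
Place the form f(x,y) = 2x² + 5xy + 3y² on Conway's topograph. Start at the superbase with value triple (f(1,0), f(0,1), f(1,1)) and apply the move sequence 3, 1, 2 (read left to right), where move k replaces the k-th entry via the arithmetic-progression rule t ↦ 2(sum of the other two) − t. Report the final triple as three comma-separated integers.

start (2,3,10) = (f(1,0),f(0,1),f(1,1))
replace slot 3: 2·(2+3) − 10 = 0 → (2,3,0)
replace slot 1: 2·(3+0) − 2 = 4 → (4,3,0)
replace slot 2: 2·(4+0) − 3 = 5 → (4,5,0)

4,5,0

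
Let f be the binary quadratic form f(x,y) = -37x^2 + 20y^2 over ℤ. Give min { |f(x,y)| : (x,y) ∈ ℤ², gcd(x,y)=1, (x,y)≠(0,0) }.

descent: ρ → (20,40,-17)  [lands on river]
river: ρ → (-17,28,32)
river: ρ → (32,36,-13)
river: ρ → (-13,42,23)
river: ρ → (23,50,-5)
river: ρ → (-5,50,23)
river: ρ → (23,42,-13)
river: ρ → (-13,36,32)
river: ρ → (32,28,-17)
river: ρ → (-17,40,20)
closes: descent 1, river 10
min |a| on river = 5

5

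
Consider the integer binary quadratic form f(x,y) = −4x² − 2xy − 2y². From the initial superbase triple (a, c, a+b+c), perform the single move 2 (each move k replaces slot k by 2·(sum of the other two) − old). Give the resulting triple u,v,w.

start (-4,-2,-8) = (f(1,0),f(0,1),f(1,1))
replace slot 2: 2·((-4)+(-8)) − (-2) = -22 → (-4,-22,-8)

-4,-22,-8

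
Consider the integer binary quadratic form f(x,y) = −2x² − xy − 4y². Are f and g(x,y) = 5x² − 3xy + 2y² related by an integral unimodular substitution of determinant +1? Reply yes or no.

D₁ = -31, D₂ = -31
f is negative-definite; reduce −f:
−f: reduced (well bottom): (2,1,4) with a≤c, −a<b≤a
flip sign back: reduced form of f is (-2,-1,-4)
g: flip: (5,-3,2)→(2,3,5)
g: translate: b→-1 (≡3 mod 4), so (2,3,5)→(2,-1,4)
g: reduced (well bottom): (2,-1,4) with a≤c, −a<b≤a
reduced forms (-2, -1, -4) vs (2, -1, 4) ⇒ inequivalent

no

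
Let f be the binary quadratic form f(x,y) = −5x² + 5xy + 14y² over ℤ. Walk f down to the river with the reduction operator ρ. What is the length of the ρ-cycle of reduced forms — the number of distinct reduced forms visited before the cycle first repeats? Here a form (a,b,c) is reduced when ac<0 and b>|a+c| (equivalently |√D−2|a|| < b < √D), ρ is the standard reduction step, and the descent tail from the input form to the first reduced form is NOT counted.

D = 305, ⌊√D⌋ = 17
descent: ρ → (14,-5,-5)
descent: ρ → (-5,15,4)  [lands on river]
river: ρ → (4,17,-1)
river: ρ → (-1,17,4)
river: ρ → (4,15,-5)
ρ-cycle length = 4 (tail of 2 descent steps not counted)

4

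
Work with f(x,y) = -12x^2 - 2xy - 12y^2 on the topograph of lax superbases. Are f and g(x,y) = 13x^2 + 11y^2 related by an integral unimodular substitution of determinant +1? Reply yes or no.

D₁ = -572, D₂ = -572
f is negative-definite; reduce −f:
−f: reduced (well bottom): (12,2,12) with a≤c, −a<b≤a
flip sign back: reduced form of f is (-12,-2,-12)
g: flip: (13,0,11)→(11,0,13)
g: reduced (well bottom): (11,0,13) with a≤c, −a<b≤a
reduced forms (-12, -2, -12) vs (11, 0, 13) ⇒ inequivalent

no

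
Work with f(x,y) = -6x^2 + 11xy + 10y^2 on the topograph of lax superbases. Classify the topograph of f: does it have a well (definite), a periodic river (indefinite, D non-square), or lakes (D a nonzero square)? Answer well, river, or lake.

D = b²−4ac = 11² − 4·(-6)·10 = 361
D = 19² is a perfect square ⇒ form factors over ℤ ⇒ lakes

lake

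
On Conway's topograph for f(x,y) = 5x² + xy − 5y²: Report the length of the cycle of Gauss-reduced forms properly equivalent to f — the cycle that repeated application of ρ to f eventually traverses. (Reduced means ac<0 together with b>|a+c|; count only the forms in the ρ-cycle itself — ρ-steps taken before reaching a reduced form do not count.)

D = 101, ⌊√D⌋ = 10
river: ρ → (-5,9,1)
river: ρ → (1,9,-5)
river: ρ → (-5,1,5)
river: ρ → (5,9,-1)
river: ρ → (-1,9,5)
river: ρ → (5,1,-5)
ρ-cycle length = 6 (tail of 0 descent steps not counted)

6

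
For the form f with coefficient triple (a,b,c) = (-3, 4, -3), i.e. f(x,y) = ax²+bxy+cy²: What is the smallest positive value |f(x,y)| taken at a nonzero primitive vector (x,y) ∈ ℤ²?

translate: b→2 (≡-4 mod 6), so (3,-4,3)→(3,2,2)
flip: (3,2,2)→(2,-2,3)
translate: b→2 (≡-2 mod 4), so (2,-2,3)→(2,2,3)
reduced (well bottom): (2,2,3) with a≤c, −a<b≤a
well minimum |f| = |-2| = 2 (negative-definite)

2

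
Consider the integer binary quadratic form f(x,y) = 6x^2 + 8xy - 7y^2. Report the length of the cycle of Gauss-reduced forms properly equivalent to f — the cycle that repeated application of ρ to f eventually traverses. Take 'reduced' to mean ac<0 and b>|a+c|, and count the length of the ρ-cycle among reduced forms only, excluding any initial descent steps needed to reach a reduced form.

D = 232, ⌊√D⌋ = 15
river: ρ → (-7,6,7)
river: ρ → (7,8,-6)
river: ρ → (-6,4,9)
river: ρ → (9,14,-1)
river: ρ → (-1,14,9)
river: ρ → (9,4,-6)
river: ρ → (-6,8,7)
river: ρ → (7,6,-7)
river: ρ → (-7,8,6)
river: ρ → (6,4,-9)
river: ρ → (-9,14,1)
river: ρ → (1,14,-9)
river: ρ → (-9,4,6)
river: ρ → (6,8,-7)
ρ-cycle length = 14 (tail of 0 descent steps not counted)

14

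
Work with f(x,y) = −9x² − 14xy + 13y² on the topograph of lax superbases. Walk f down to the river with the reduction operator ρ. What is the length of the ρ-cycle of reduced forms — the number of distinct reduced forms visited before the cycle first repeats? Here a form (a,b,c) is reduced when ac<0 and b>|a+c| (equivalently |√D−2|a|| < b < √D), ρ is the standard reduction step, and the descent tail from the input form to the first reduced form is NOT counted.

D = 664, ⌊√D⌋ = 25
descent: ρ → (13,14,-9)  [lands on river]
river: ρ → (-9,22,5)
river: ρ → (5,18,-17)
river: ρ → (-17,16,6)
river: ρ → (6,20,-11)
river: ρ → (-11,24,2)
river: ρ → (2,24,-11)
river: ρ → (-11,20,6)
river: ρ → (6,16,-17)
river: ρ → (-17,18,5)
river: ρ → (5,22,-9)
river: ρ → (-9,14,13)
river: ρ → (13,12,-10)
river: ρ → (-10,8,15)
river: ρ → (15,22,-3)
river: ρ → (-3,20,22)
river: ρ → (22,24,-1)
river: ρ → (-1,24,22)
river: ρ → (22,20,-3)
river: ρ → (-3,22,15)
river: ρ → (15,8,-10)
river: ρ → (-10,12,13)
ρ-cycle length = 22 (tail of 1 descent step not counted)

22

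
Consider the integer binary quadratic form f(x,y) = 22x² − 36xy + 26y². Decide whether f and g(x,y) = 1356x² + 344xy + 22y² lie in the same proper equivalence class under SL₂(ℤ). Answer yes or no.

D₁ = -992, D₂ = -992
f: translate: b→8 (≡-36 mod 44), so (22,-36,26)→(22,8,12)
f: flip: (22,8,12)→(12,-8,22)
f: reduced (well bottom): (12,-8,22) with a≤c, −a<b≤a
g: flip: (1356,344,22)→(22,-344,1356)
g: translate: b→8 (≡-344 mod 44), so (22,-344,1356)→(22,8,12)
g: flip: (22,8,12)→(12,-8,22)
g: reduced (well bottom): (12,-8,22) with a≤c, −a<b≤a
reduced forms (12, -8, 22) vs (12, -8, 22) ⇒ equivalent

yes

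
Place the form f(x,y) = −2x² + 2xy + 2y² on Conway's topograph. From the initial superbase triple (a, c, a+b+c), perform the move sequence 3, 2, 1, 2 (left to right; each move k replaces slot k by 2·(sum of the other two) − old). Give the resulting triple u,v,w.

start (-2,2,2) = (f(1,0),f(0,1),f(1,1))
replace slot 3: 2·((-2)+2) − 2 = -2 → (-2,2,-2)
replace slot 2: 2·((-2)+(-2)) − 2 = -10 → (-2,-10,-2)
replace slot 1: 2·((-10)+(-2)) − (-2) = -22 → (-22,-10,-2)
replace slot 2: 2·((-22)+(-2)) − (-10) = -38 → (-22,-38,-2)

-22,-38,-2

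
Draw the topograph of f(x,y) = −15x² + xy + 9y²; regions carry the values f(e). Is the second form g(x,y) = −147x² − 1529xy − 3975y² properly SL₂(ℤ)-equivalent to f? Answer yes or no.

D₁ = 541, D₂ = 541
river cycle of f (length 22): (9, 17, -7), (-7, 11, 15), (15, 19, -3), (-3, 23, 1), (1, 23, -3), (-3, 19, 15), (15, 11, -7), (-7, 17, 9), (9, 19, -5), (-5, 21, 5), … (12 more)
river cycle of g (length 22): (-5, 19, 9), (9, 17, -7), (-7, 11, 15), (15, 19, -3), (-3, 23, 1), (1, 23, -3), (-3, 19, 15), (15, 11, -7), (-7, 17, 9), (9, 19, -5), … (12 more)
cycles coincide ⇒ equivalent

yes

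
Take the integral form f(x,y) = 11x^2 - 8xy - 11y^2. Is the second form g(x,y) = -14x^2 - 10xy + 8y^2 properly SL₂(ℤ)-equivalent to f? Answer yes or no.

D₁ = 548, D₂ = 548
river cycle of f (length 18): (-11, 8, 11), (11, 14, -8), (-8, 18, 7), (7, 10, -16), (-16, 22, 1), (1, 22, -16), (-16, 10, 7), (7, 18, -8), (-8, 14, 11), (11, 8, -11), … (8 more)
river cycle of g (length 14): (8, 10, -14), (-14, 18, 4), (4, 22, -4), (-4, 18, 14), (14, 10, -8), (-8, 22, 2), (2, 22, -8), (-8, 10, 14), (14, 18, -4), (-4, 22, 4), … (4 more)
cycles differ ⇒ inequivalent

no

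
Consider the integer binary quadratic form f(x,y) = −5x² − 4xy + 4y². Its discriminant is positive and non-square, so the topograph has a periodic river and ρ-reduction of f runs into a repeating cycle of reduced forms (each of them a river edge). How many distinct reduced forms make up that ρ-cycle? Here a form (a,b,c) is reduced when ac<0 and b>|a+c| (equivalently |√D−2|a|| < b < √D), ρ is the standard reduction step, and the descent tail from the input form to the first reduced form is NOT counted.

D = 96, ⌊√D⌋ = 9
descent: ρ → (4,4,-5)  [lands on river]
river: ρ → (-5,6,3)
river: ρ → (3,6,-5)
river: ρ → (-5,4,4)
ρ-cycle length = 4 (tail of 1 descent step not counted)

4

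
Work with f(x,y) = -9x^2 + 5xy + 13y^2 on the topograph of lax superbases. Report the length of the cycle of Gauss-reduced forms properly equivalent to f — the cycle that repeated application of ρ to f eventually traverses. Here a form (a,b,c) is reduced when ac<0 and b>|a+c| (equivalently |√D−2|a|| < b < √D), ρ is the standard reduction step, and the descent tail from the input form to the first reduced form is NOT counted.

D = 493, ⌊√D⌋ = 22
river: ρ → (13,21,-1)
river: ρ → (-1,21,13)
river: ρ → (13,5,-9)
river: ρ → (-9,13,9)
river: ρ → (9,5,-13)
river: ρ → (-13,21,1)
river: ρ → (1,21,-13)
river: ρ → (-13,5,9)
river: ρ → (9,13,-9)
river: ρ → (-9,5,13)
ρ-cycle length = 10 (tail of 0 descent steps not counted)

10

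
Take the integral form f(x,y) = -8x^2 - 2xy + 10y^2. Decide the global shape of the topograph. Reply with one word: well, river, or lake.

D = b²−4ac = (-2)² − 4·(-8)·10 = 324
D = 18² is a perfect square ⇒ form factors over ℤ ⇒ lakes

lake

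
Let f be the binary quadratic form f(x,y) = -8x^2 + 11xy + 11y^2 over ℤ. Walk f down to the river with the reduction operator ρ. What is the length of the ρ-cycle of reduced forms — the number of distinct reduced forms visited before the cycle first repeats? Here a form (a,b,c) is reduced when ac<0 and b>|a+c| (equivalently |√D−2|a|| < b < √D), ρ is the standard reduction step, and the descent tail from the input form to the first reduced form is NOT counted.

D = 473, ⌊√D⌋ = 21
river: ρ → (11,11,-8)
river: ρ → (-8,21,1)
river: ρ → (1,21,-8)
river: ρ → (-8,11,11)
ρ-cycle length = 4 (tail of 0 descent steps not counted)

4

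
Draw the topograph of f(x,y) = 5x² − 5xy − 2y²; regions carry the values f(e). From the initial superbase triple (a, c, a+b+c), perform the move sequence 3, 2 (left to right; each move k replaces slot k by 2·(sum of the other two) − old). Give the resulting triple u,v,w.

start (5,-2,-2) = (f(1,0),f(0,1),f(1,1))
replace slot 3: 2·(5+(-2)) − (-2) = 8 → (5,-2,8)
replace slot 2: 2·(5+8) − (-2) = 28 → (5,28,8)

5,28,8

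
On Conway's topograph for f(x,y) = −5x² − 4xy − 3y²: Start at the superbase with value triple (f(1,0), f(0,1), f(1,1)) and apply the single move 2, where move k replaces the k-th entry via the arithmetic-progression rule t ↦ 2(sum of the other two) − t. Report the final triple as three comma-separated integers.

start (-5,-3,-12) = (f(1,0),f(0,1),f(1,1))
replace slot 2: 2·((-5)+(-12)) − (-3) = -31 → (-5,-31,-12)

-5,-31,-12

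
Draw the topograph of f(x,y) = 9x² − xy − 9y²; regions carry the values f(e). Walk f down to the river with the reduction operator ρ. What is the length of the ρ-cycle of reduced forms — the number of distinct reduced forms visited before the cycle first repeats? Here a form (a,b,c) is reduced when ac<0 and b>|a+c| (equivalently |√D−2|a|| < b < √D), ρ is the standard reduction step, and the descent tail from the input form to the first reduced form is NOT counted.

D = 325, ⌊√D⌋ = 18
descent: ρ → (-9,1,9)  [lands on river]
river: ρ → (9,17,-1)
river: ρ → (-1,17,9)
river: ρ → (9,1,-9)
river: ρ → (-9,17,1)
river: ρ → (1,17,-9)
ρ-cycle length = 6 (tail of 1 descent step not counted)

6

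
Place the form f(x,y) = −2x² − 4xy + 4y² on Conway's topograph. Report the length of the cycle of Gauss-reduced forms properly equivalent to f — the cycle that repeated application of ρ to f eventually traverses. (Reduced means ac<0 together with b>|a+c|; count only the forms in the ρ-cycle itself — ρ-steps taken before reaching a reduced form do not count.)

D = 48, ⌊√D⌋ = 6
descent: ρ → (4,4,-2)  [lands on river]
river: ρ → (-2,4,4)
ρ-cycle length = 2 (tail of 1 descent step not counted)

2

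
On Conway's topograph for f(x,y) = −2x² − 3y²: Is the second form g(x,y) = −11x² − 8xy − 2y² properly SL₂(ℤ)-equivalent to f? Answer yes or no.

D₁ = -24, D₂ = -24
f is negative-definite; reduce −f:
−f: reduced (well bottom): (2,0,3) with a≤c, −a<b≤a
flip sign back: reduced form of f is (-2,0,-3)
g is negative-definite; reduce −g:
−g: flip: (11,8,2)→(2,-8,11)
−g: translate: b→0 (≡-8 mod 4), so (2,-8,11)→(2,0,3)
−g: reduced (well bottom): (2,0,3) with a≤c, −a<b≤a
flip sign back: reduced form of g is (-2,0,-3)
reduced forms (-2, 0, -3) vs (-2, 0, -3) ⇒ equivalent

yes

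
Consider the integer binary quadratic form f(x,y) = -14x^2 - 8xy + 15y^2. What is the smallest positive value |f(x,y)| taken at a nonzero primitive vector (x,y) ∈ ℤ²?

descent: ρ → (15,8,-14)  [lands on river]
river: ρ → (-14,20,9)
river: ρ → (9,16,-18)
river: ρ → (-18,20,7)
river: ρ → (7,22,-15)
river: ρ → (-15,8,14)
river: ρ → (14,20,-9)
river: ρ → (-9,16,18)
river: ρ → (18,20,-7)
river: ρ → (-7,22,15)
closes: descent 1, river 10
min |a| on river = 7

7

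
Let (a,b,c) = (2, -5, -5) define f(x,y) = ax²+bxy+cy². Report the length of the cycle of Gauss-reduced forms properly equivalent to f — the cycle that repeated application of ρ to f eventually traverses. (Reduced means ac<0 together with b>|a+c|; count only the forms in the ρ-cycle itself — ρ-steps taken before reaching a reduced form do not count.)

D = 65, ⌊√D⌋ = 8
descent: ρ → (-5,5,2)  [lands on river]
river: ρ → (2,7,-2)
river: ρ → (-2,5,5)
river: ρ → (5,5,-2)
river: ρ → (-2,7,2)
river: ρ → (2,5,-5)
ρ-cycle length = 6 (tail of 1 descent step not counted)

6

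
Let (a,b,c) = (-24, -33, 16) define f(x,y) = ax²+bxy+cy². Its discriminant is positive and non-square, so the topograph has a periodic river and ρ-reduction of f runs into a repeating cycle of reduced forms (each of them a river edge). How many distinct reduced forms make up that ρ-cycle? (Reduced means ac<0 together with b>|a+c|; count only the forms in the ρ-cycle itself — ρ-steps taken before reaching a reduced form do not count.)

D = 2625, ⌊√D⌋ = 51
descent: ρ → (16,33,-24)  [lands on river]
river: ρ → (-24,15,25)
river: ρ → (25,35,-14)
river: ρ → (-14,49,4)
river: ρ → (4,47,-26)
river: ρ → (-26,5,25)
river: ρ → (25,45,-6)
river: ρ → (-6,51,1)
river: ρ → (1,51,-6)
river: ρ → (-6,45,25)
river: ρ → (25,5,-26)
river: ρ → (-26,47,4)
river: ρ → (4,49,-14)
river: ρ → (-14,35,25)
river: ρ → (25,15,-24)
river: ρ → (-24,33,16)
river: ρ → (16,31,-26)
river: ρ → (-26,21,21)
river: ρ → (21,21,-26)
river: ρ → (-26,31,16)
ρ-cycle length = 20 (tail of 1 descent step not counted)

20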